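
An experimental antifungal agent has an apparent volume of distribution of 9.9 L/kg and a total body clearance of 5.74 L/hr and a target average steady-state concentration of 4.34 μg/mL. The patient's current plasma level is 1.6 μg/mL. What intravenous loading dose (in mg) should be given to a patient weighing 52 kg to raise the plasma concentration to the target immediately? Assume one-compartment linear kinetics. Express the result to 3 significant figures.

1410 mg

Vd(total) = 52 kg × 9.9 L/kg = 514.8 L
Loading dose depends on Vd (not clearance): it fills the distribution volume.
Concentration deficit ΔC = 4.34 − 1.6 = 2.740 mg/L
LD = Vd × ΔC = 514.8 × 2.740 = 1411 mg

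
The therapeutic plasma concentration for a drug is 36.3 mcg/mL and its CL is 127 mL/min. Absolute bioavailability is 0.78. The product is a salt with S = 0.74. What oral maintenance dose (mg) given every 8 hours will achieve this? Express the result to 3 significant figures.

Convert clearance: 127 mL/min × 60 min/h ÷ 1000 mL/L = 7.620 L/h
At steady state, dose per interval replaces the amount cleared in that interval: F·S·D/τ = CL·Css.
D = CL × Css × τ / F / S = 7.620 × 36.3 × 8 / 0.78 / 0.74 = 3834 mg

3830 mg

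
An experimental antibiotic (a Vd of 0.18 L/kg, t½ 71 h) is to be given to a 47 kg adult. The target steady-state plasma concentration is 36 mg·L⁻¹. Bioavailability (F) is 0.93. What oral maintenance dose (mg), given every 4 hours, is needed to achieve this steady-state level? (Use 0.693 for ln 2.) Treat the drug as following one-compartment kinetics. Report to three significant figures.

Vd = 0.18 L/kg × 47 kg = 8.460 L
CL = 0.693 × Vd / t½ = 0.693 × 8.460 / 71 = 0.08257 L/h
D = CL × Css × τ / F = 0.08257 × 36 × 4 / 0.93 = 12.79 mg

12.8 mg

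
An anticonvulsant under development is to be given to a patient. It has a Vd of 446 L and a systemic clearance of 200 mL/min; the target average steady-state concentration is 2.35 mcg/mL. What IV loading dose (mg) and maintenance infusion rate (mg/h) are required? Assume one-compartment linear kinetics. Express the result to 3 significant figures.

Loading dose = Vd × C = 446.0 × 2.35 = 1048 mg
CL = 200 mL/min = 200 × 0.06 = 12.00 L/h
Infusion rate = 12.00 L/h × 2.35 mg/L = 28.20 mg/h

(a) 1050 mg; (b) 28.2 mg/h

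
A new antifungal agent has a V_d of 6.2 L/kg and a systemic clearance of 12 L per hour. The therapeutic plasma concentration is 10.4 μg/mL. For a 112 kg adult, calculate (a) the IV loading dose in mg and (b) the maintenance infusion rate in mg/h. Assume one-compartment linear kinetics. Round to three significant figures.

Vd = 6.2 L/kg × 112 kg = 694.4 L
Loading dose = Vd × C = 694.4 × 10.4 = 7222 mg
Maintenance infusion rate = CL × Css = 12.00 × 10.4 = 124.8 mg/h

(a) 7220 mg; (b) 125 mg/h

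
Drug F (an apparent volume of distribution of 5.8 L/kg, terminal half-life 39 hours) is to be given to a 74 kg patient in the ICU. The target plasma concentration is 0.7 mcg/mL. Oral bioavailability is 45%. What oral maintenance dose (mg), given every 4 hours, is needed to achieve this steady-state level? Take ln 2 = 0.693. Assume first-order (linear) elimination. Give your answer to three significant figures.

Vd(total) = 74 kg × 5.8 L/kg = 429.2 L
CL = ln 2 · Vd / t½ = 0.693 × 429.2 / 39 = 7.627 L/h
D = CL × Css × τ / F = 7.627 × 0.7 × 4 / 0.45 = 47.46 mg

47.5 mg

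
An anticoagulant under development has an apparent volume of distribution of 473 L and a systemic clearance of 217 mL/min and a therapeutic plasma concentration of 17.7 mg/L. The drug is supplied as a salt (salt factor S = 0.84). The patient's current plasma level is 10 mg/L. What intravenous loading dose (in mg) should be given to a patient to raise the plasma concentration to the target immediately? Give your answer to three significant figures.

Concentration deficit ΔC = 17.7 − 10 = 7.700 mg/L
LD = Vd × ΔC / S = 473.0 × 7.700 / 0.84 = 4336 mg

4340 mg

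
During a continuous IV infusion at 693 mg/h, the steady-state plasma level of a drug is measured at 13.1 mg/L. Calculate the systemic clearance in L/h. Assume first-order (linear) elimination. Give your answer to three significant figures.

52.9 L/h

At steady state, infusion rate = CL × Css, so CL = rate / Css.
CL = 693 / 13.1 = 52.90 L/h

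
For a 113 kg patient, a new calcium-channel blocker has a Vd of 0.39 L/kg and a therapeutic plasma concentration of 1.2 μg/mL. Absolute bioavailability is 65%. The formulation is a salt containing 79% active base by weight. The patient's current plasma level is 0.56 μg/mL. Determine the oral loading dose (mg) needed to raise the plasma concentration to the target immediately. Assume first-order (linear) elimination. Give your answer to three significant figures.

Vd = 0.39 L/kg × 113 kg = 44.07 L
The loading dose fills Vd to the target concentration.
Concentration deficit ΔC = 1.2 − 0.56 = 0.6400 mg/L
LD = Vd × ΔC / F / S = 44.07 × 0.6400 / 0.65 / 0.79 = 54.93 mg

54.9 mg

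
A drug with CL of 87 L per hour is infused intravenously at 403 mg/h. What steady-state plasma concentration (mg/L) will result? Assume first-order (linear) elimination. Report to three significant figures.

4.63 mg/L

Css = rate / CL = 403 / 87.00 = 4.632 mg/L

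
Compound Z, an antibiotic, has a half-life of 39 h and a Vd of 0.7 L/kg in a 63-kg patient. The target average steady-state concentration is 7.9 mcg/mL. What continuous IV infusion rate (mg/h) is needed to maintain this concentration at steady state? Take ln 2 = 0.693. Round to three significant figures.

6.19 mg/h

Vd(total) = 63 kg × 0.7 L/kg = 44.10 L
CL = ln 2 · Vd / t½ = 0.693 × 44.10 / 39 = 0.7836 L/h
Infusion rate = CL × Css = 0.7836 × 7.9 = 6.190 mg/h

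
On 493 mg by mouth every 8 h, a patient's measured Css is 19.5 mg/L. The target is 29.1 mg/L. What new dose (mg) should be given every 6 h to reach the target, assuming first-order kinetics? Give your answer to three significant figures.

For first-order elimination, Css ∝ F·D/(CL·τ); F and CL are unchanged, so Css ∝ D/τ.
D₂ = D₁ × (Css,target / Css,current) × (τ₂/τ₁) = 493 × (29.1/19.5) × (6/8) = 551.8 mg

552 mg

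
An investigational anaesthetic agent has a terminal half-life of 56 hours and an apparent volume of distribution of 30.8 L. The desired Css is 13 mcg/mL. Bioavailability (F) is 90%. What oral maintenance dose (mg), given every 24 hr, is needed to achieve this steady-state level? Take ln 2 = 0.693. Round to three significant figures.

132 mg

CL = ln 2 · Vd / t½ = 0.693 × 30.80 / 56 = 0.3812 L/h
D = CL × Css × τ / F = 0.3812 × 13 × 24 / 0.9 = 132.1 mg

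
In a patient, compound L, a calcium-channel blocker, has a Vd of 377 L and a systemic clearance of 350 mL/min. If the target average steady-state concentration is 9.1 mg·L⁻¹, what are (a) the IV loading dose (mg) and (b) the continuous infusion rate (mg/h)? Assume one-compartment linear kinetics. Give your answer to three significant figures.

(a) 3430 mg; (b) 191 mg/h

LD = Vd · C_target = 377.0 × 9.1 = 3431 mg
CL = 350 mL/min = 350 × 0.06 = 21.00 L/h
Maintenance infusion rate = CL × Css = 21.00 × 9.1 = 191.1 mg/h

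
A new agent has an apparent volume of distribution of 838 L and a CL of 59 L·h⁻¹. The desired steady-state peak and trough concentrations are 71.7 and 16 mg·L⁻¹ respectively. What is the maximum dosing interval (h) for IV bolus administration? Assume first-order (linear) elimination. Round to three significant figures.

21.3 h

k = CL / Vd = 59.00 / 838.0 = 0.07041 h⁻¹
Between IV bolus doses, concentration decays as C = C₀·e^(−kτ), so C_peak/C_trough = e^(kτ).
τ_max = ln(C_peak/C_trough) / k = ln(71.7/16) / 0.07041 = 1.500 / 0.07041 = 21.30 h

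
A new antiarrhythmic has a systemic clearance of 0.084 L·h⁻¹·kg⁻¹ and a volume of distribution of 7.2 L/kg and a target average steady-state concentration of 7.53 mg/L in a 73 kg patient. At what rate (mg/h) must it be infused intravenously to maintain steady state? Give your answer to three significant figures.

46.2 mg/h

CL = 0.084 L·h⁻¹·kg⁻¹ × 73 kg = 6.132 L/h
R₀ = 6.132 × 7.53 = 46.17 mg/h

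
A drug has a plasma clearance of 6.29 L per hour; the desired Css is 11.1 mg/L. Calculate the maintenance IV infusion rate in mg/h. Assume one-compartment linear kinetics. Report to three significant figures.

At steady state, infusion rate equals elimination rate: rate in = CL × Css.
Rate = CL × Css = 6.290 × 11.1 = 69.82 mg/h

69.8 mg/h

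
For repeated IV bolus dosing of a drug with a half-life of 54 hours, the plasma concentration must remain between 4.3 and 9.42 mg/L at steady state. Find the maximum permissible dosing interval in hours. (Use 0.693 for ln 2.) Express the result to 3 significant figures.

61.1 h

k = 0.693 / t½ = 0.693 / 54 = 0.01283 h⁻¹
Between IV bolus doses, concentration decays as C = C₀·e^(−kτ), so C_peak/C_trough = e^(kτ).
τ_max = ln(C_peak/C_trough) / k = ln(9.42/4.3) / 0.01283 = 0.7842 / 0.01283 = 61.12 h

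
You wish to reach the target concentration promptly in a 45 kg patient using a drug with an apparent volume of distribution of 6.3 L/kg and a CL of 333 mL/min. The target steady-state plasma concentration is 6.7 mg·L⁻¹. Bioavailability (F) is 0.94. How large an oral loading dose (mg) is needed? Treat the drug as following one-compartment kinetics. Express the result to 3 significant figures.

2020 mg

Vd = 6.3 L/kg × 45 kg = 283.5 L
LD = Vd × C / F = 283.5 × 6.700 / 0.94 = 2021 mg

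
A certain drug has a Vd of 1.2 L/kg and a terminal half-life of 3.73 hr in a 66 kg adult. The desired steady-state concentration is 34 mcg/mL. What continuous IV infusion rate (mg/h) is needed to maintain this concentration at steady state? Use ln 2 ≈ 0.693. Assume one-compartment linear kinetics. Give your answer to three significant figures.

Vd = 1.2 L/kg × 66 kg = 79.20 L
CL = 0.693 × Vd / t½ = 0.693 × 79.20 / 3.73 = 14.71 L/h
Infusion rate = CL × Css = 14.71 × 34 = 500.1 mg/h

500 mg/h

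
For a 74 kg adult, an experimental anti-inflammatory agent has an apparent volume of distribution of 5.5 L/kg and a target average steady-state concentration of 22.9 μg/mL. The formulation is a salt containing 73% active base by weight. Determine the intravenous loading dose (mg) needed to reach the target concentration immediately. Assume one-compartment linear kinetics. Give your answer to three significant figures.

12800 mg

Total Vd = 5.5 × 74 = 407.0 L
The loading dose fills Vd to the target concentration.
LD = Vd × C / S = 407.0 × 22.90 / 0.73 = 12770 mg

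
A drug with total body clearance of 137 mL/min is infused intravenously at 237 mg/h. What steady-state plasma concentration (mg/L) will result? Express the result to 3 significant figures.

Convert clearance: 137 mL/min × 60 min/h ÷ 1000 mL/L = 8.220 L/h
Css = rate / CL = 237 / 8.220 = 28.83 mg/L

28.8 mg/L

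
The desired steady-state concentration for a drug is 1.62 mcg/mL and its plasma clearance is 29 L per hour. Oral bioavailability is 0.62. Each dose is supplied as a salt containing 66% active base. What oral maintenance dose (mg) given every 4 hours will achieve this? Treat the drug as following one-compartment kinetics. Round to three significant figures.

459 mg

D = CL × Css × τ / F / S = 29.00 × 1.62 × 4 / 0.62 / 0.66 = 459.2 mg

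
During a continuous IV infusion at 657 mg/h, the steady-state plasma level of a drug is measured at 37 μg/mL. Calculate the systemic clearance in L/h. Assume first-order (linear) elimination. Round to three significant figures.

At steady state, infusion rate = CL × Css, so CL = rate / Css.
CL = 657 / 37 = 17.76 L/h

17.8 L/h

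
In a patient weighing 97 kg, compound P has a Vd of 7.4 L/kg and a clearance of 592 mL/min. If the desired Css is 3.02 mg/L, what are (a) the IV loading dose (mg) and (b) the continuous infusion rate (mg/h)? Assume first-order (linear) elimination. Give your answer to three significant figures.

Total Vd = 7.4 × 97 = 717.8 L
Loading: fill Vd to C_target → 717.8 L × 3.02 mg/L = 2168 mg
CL = 592 mL/min = 592 × 0.06 = 35.52 L/h
Maintenance infusion rate = CL × Css = 35.52 × 3.02 = 107.3 mg/h

(a) 2170 mg; (b) 107 mg/h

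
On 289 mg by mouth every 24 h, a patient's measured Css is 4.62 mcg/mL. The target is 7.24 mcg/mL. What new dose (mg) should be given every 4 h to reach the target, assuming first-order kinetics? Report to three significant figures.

75.5 mg

With linear kinetics, Css is proportional to dose rate (D/τ) at fixed clearance.
D₂ = D₁ × (Css,target / Css,current) × (τ₂/τ₁) = 289 × (7.24/4.62) × (4/24) = 75.48 mg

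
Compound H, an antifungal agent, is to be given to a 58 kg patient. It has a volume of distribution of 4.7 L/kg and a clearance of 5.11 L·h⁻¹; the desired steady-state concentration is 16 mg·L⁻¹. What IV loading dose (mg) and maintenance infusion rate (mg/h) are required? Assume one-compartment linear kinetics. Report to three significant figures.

(a) 4360 mg; (b) 81.8 mg/h

Vd = 4.7 L/kg × 58 kg = 272.6 L
Loading: fill Vd to C_target → 272.6 L × 16 mg/L = 4362 mg
Maintenance: replace elimination → rate = CL × Css = 5.110 × 16 = 81.76 mg/h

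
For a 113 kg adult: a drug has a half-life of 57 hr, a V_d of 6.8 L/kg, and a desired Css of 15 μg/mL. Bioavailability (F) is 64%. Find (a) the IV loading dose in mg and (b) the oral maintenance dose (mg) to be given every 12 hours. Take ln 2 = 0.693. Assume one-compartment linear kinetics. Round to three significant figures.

Total Vd = 6.8 × 113 = 768.4 L
LD = Vd × C = 768.4 × 15 = 11530 mg
CL = 0.693 × Vd / t½ = 0.693 × 768.4 / 57 = 9.342 L/h
D = CL × Css × τ / F = 9.342 × 15 × 12 / 0.64 = 2627 mg

(a) 11500 mg; (b) 2630 mg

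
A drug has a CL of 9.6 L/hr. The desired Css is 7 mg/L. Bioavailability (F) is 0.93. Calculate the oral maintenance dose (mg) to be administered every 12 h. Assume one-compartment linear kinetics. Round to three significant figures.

D = CL × Css × τ / F = 9.600 × 7 × 12 / 0.93 = 867.1 mg

867 mg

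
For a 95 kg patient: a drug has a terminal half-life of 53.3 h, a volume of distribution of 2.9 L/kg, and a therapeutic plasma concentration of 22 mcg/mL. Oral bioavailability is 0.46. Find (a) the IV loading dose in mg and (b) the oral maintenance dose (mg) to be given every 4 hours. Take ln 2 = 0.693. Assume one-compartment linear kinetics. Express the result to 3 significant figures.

Vd(total) = 95 kg × 2.9 L/kg = 275.5 L
LD = Vd × C = 275.5 × 22 = 6061 mg
CL = 0.693 × Vd / t½ = 0.693 × 275.5 / 53.3 = 3.582 L/h
D = CL × Css × τ / F = 3.582 × 22 × 4 / 0.46 = 685.3 mg

(a) 6060 mg; (b) 685 mg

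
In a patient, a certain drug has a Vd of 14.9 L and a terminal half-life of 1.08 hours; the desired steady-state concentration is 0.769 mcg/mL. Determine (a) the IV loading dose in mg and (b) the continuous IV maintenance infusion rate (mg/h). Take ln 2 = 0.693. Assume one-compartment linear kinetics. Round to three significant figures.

(a) 11.5 mg; (b) 7.35 mg/h

LD = Vd × C = 14.90 × 0.769 = 11.46 mg
CL = 0.693 × Vd / t½ = 0.693 × 14.90 / 1.08 = 9.561 L/h
Infusion rate = CL × Css = 9.561 × 0.769 = 7.352 mg/h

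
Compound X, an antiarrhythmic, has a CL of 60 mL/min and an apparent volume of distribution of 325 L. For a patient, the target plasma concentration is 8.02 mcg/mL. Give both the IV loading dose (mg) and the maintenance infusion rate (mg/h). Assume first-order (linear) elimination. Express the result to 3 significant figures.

(a) 2610 mg; (b) 28.9 mg/h

Loading: fill Vd to C_target → 325.0 L × 8.02 mg/L = 2607 mg
CL = 60 mL/min × 60/1000 = 3.600 L/h
Maintenance: replace elimination → rate = CL × Css = 3.600 × 8.02 = 28.87 mg/h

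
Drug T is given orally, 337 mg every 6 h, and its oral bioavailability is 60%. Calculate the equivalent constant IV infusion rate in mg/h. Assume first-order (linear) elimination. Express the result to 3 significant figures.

Equivalent systemic input: infusion rate = F·D/τ.
Rate = 0.6 × 337 / 6 = 33.70 mg/h

33.7 mg/h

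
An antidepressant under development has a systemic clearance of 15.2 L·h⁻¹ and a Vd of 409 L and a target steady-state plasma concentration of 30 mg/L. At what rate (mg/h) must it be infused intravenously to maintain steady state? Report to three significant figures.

Maintenance depends on clearance, not Vd — rate in must match rate out.
Rate = CL × Css = 15.20 × 30 = 456.0 mg/h

456 mg/h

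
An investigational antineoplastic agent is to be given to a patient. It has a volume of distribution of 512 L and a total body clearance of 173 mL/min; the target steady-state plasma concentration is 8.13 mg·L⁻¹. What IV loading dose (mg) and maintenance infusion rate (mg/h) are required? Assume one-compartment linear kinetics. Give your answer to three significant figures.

(a) 4160 mg; (b) 84.4 mg/h

LD = Vd · C_target = 512.0 × 8.13 = 4163 mg
Convert clearance: 173 mL/min × 60 min/h ÷ 1000 mL/L = 10.38 L/h
Infusion rate = 10.38 L/h × 8.13 mg/L = 84.39 mg/h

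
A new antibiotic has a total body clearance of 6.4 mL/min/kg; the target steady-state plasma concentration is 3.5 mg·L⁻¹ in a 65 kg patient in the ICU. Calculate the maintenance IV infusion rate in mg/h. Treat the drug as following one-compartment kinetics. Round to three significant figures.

87.4 mg/h

CL = 6.4 mL/min/kg × 65 kg = 416.0 mL/min = 416.0 × 60/1000 = 24.96 L/h
Infusion rate = CL · Css = 24.96 L/h × 3.5 mg/L = 87.36 mg/h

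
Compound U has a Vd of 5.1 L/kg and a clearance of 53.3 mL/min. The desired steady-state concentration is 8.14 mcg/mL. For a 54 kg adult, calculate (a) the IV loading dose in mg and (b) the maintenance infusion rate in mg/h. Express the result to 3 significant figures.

(a) 2240 mg; (b) 26.0 mg/h

Vd = 5.1 L/kg × 54 kg = 275.4 L
Loading: fill Vd to C_target → 275.4 L × 8.14 mg/L = 2242 mg
CL = 53.3 mL/min × 60/1000 = 3.198 L/h
Infusion rate = 3.198 L/h × 8.14 mg/L = 26.03 mg/h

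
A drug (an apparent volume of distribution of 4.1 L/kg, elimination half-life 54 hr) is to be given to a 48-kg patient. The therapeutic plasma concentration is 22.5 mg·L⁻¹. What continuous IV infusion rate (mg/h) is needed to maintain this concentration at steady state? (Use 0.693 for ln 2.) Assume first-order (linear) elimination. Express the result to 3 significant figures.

56.8 mg/h

Total Vd = 4.1 × 48 = 196.8 L
CL = ln 2 · Vd / t½ = 0.693 × 196.8 / 54 = 2.526 L/h
Infusion rate = CL × Css = 2.526 × 22.5 = 56.84 mg/h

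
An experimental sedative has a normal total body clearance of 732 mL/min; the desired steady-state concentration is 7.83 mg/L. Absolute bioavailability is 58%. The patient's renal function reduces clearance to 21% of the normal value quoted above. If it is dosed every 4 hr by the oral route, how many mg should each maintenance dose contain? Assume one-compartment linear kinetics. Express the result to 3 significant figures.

CL = 732 mL/min × 60/1000 = 43.92 L/h
Patient clearance = 0.21 × 43.92 = 9.223 L/h
D = CL × Css × τ / F = 9.223 × 7.83 × 4 / 0.58 = 498.0 mg

498 mg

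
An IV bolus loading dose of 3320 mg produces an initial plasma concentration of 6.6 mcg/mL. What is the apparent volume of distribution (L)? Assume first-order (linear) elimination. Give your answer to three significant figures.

Immediately after an IV bolus, C₀ = Dose / Vd, so Vd = Dose / C₀.
Vd = 3320 / 6.6 = 503.0 L

503 L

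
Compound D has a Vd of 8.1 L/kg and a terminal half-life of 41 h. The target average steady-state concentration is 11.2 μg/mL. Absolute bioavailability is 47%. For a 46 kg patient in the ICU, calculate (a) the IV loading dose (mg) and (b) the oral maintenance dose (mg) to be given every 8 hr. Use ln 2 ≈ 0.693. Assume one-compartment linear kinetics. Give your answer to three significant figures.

Vd(total) = 46 kg × 8.1 L/kg = 372.6 L
LD = Vd × C = 372.6 × 11.2 = 4173 mg
CL = 0.693 × Vd / t½ = 0.693 × 372.6 / 41 = 6.298 L/h
D = CL × Css × τ / F = 6.298 × 11.2 × 8 / 0.47 = 1201 mg

(a) 4170 mg; (b) 1200 mg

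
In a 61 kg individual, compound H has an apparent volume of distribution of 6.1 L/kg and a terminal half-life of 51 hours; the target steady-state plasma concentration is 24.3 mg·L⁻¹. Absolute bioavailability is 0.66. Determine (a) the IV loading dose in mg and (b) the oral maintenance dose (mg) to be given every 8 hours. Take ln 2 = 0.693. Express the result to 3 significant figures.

(a) 9040 mg; (b) 1490 mg

Vd(total) = 61 kg × 6.1 L/kg = 372.1 L
LD = Vd × C = 372.1 × 24.3 = 9042 mg
CL = 0.693 × Vd / t½ = 0.693 × 372.1 / 51 = 5.056 L/h
D = CL × Css × τ / F = 5.056 × 24.3 × 8 / 0.66 = 1489 mg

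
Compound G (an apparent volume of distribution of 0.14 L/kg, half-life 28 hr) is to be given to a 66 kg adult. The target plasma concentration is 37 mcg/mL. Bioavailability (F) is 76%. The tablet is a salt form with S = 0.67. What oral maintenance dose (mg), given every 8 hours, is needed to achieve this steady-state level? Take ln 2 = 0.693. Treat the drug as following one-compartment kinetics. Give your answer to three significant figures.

Total Vd = 0.14 × 66 = 9.240 L
CL = 0.693 × Vd / t½ = 0.693 × 9.240 / 28 = 0.2287 L/h
D = CL × Css × τ / F / S = 0.2287 × 37 × 8 / 0.76 / 0.67 = 132.9 mg

133 mg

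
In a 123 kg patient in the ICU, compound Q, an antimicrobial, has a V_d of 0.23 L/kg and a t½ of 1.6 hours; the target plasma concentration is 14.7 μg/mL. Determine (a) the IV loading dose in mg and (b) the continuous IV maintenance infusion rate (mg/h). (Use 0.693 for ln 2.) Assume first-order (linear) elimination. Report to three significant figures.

(a) 416 mg; (b) 180 mg/h

Total Vd = 0.23 × 123 = 28.29 L
LD = Vd × C = 28.29 × 14.7 = 415.9 mg
CL = 0.693 × Vd / t½ = 0.693 × 28.29 / 1.6 = 12.25 L/h
Infusion rate = CL × Css = 12.25 × 14.7 = 180.1 mg/h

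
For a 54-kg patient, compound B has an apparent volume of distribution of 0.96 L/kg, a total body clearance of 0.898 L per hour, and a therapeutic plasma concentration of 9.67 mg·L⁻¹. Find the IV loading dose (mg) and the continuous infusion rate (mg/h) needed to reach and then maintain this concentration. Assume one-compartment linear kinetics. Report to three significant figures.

Vd = 0.96 L/kg × 54 kg = 51.84 L
LD = Vd · C_target = 51.84 × 9.67 = 501.3 mg
Infusion rate = 0.8980 L/h × 9.67 mg/L = 8.684 mg/h

(a) 501 mg; (b) 8.68 mg/h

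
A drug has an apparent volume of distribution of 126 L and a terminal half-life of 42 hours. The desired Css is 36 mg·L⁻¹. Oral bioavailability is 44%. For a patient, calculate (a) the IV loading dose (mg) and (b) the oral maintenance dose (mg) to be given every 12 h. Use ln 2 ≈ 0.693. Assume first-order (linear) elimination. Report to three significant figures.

(a) 4540 mg; (b) 2040 mg

LD = Vd × C = 126.0 × 36 = 4536 mg
CL = 0.693 × Vd / t½ = 0.693 × 126.0 / 42 = 2.079 L/h
D = CL × Css × τ / F = 2.079 × 36 × 12 / 0.44 = 2041 mg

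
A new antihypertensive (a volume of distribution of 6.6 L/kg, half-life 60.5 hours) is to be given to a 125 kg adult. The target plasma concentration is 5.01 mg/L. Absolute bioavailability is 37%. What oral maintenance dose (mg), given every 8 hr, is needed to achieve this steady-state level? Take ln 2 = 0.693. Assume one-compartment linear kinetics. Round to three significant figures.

Total Vd = 6.6 × 125 = 825.0 L
k = 0.693/60.5 = 0.01145 h⁻¹, so CL = k·Vd = 0.01145 × 825.0 = 9.446 L/h
D = CL × Css × τ / F = 9.446 × 5.01 × 8 / 0.37 = 1023 mg

1020 mg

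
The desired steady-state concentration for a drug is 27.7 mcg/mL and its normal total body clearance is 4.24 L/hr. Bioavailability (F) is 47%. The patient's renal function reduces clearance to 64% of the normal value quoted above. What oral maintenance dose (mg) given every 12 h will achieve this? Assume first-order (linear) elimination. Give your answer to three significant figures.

Patient clearance = 0.64 × 4.240 = 2.714 L/h
D = CL × Css × τ / F = 2.714 × 27.7 × 12 / 0.47 = 1919 mg

1920 mg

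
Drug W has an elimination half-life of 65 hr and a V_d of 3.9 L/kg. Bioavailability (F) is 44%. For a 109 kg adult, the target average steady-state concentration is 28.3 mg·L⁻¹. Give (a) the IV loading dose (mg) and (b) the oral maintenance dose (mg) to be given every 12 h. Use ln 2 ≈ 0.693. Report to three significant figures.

(a) 12000 mg; (b) 3500 mg

Vd = 3.9 L/kg × 109 kg = 425.1 L
LD = Vd × C = 425.1 × 28.3 = 12030 mg
CL = 0.693 × Vd / t½ = 0.693 × 425.1 / 65 = 4.532 L/h
D = CL × Css × τ / F = 4.532 × 28.3 × 12 / 0.44 = 3498 mg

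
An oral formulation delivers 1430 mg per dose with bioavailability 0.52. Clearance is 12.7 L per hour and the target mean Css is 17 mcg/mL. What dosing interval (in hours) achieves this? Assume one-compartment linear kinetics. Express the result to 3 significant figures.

F·D/τ = CL·Css → τ = F·D / (CL·Css).
τ = 0.52 × 1430 / (12.7 × 17) = 3.444 h

3.44 h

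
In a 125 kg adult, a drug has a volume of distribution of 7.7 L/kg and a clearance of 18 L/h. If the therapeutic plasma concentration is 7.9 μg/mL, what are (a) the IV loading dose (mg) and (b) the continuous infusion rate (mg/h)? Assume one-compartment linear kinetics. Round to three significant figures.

Vd(total) = 125 kg × 7.7 L/kg = 962.5 L
LD = Vd · C_target = 962.5 × 7.9 = 7604 mg
Infusion rate = 18.00 L/h × 7.9 mg/L = 142.2 mg/h

(a) 7600 mg; (b) 142 mg/h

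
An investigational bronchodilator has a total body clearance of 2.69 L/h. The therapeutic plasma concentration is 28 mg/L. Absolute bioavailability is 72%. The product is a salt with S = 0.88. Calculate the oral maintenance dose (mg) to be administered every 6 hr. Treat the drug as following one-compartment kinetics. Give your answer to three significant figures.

D = CL × Css × τ / F / S = 2.690 × 28 × 6 / 0.72 / 0.88 = 713.3 mg

713 mg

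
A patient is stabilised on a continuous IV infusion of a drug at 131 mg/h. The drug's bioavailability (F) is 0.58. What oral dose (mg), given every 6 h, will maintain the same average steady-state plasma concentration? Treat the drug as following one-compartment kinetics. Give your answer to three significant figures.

To maintain the same Css, the systemic dosing rate must be unchanged: F·D/τ = infusion rate.
D = rate × τ / F = 131 × 6 / 0.58 = 1355 mg

1360 mg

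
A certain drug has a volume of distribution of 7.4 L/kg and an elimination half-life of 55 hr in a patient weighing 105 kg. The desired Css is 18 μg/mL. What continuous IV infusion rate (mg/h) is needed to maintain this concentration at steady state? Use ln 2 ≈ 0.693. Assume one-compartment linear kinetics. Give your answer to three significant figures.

176 mg/h

Vd(total) = 105 kg × 7.4 L/kg = 777.0 L
CL = 0.693 × Vd / t½ = 0.693 × 777.0 / 55 = 9.790 L/h
Infusion rate = CL × Css = 9.790 × 18 = 176.2 mg/h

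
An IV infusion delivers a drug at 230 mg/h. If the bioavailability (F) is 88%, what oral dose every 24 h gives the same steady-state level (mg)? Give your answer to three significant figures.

To maintain the same Css, the systemic dosing rate must be unchanged: F·D/τ = infusion rate.
D = rate × τ / F = 230 × 24 / 0.88 = 6273 mg

6270 mg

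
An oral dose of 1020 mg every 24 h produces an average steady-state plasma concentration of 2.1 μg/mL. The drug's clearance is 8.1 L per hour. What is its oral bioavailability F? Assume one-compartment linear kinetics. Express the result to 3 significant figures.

0.400

F·D/τ = CL·Css at steady state → F = CL·Css·τ / D.
F = 8.1 × 2.1 × 24 / 1020 = 0.400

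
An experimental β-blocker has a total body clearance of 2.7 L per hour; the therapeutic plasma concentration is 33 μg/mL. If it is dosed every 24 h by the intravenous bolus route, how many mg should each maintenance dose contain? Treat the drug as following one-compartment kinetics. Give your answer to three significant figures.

At steady state, dose per interval replaces the amount cleared in that interval: D/τ = CL·Css.
D = CL × Css × τ = 2.700 × 33 × 24 = 2138 mg

2140 mg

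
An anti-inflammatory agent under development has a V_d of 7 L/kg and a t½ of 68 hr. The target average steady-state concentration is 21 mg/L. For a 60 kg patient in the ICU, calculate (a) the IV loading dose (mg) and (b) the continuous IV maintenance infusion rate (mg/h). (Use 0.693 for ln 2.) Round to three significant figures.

(a) 8820 mg; (b) 89.9 mg/h

Total Vd = 7 × 60 = 420.0 L
LD = Vd × C = 420.0 × 21 = 8820 mg
CL = 0.693 × Vd / t½ = 0.693 × 420.0 / 68 = 4.280 L/h
Infusion rate = CL × Css = 4.280 × 21 = 89.88 mg/h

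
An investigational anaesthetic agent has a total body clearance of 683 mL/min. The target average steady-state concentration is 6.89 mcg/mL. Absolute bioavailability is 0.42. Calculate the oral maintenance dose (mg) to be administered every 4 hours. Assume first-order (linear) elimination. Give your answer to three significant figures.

CL = 683 mL/min × 60/1000 = 40.98 L/h
D = CL × Css × τ / F = 40.98 × 6.89 × 4 / 0.42 = 2689 mg

2690 mg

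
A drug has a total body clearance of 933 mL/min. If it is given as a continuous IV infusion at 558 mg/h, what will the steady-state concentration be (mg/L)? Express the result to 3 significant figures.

Convert clearance: 933 mL/min × 60 min/h ÷ 1000 mL/L = 55.98 L/h
Css = rate / CL = 558 / 55.98 = 9.968 mg/L

9.97 mg/L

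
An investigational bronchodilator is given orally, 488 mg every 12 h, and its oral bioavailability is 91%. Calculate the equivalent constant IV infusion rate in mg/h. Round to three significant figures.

Equivalent systemic input: infusion rate = F·D/τ.
Rate = 0.91 × 488 / 12 = 37.01 mg/h

37.0 mg/h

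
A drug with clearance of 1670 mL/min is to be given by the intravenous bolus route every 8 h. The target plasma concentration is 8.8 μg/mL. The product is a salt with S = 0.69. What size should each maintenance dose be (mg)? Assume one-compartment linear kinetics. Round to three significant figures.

CL = 1670 mL/min = 1670 × 0.06 = 100.2 L/h
D = CL × Css × τ / S = 100.2 × 8.8 × 8 / 0.69 = 10220 mg

10200 mg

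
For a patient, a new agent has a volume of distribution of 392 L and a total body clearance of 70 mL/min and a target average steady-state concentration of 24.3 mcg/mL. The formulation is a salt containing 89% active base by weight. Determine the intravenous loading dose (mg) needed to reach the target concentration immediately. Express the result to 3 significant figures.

LD = Vd × C / S = 392.0 × 24.30 / 0.89 = 10700 mg

10700 mg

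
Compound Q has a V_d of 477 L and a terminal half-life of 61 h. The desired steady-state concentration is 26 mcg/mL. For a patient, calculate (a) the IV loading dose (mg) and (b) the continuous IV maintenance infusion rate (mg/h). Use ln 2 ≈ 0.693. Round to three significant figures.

LD = Vd × C = 477.0 × 26 = 12400 mg
CL = 0.693 × Vd / t½ = 0.693 × 477.0 / 61 = 5.419 L/h
Infusion rate = CL × Css = 5.419 × 26 = 140.9 mg/h

(a) 12400 mg; (b) 141 mg/h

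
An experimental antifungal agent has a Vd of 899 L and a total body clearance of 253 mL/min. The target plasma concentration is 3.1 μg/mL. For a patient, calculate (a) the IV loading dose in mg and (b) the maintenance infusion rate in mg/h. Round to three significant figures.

(a) 2790 mg; (b) 47.1 mg/h

LD = Vd · C_target = 899.0 × 3.1 = 2787 mg
Convert clearance: 253 mL/min × 60 min/h ÷ 1000 mL/L = 15.18 L/h
Maintenance infusion rate = CL × Css = 15.18 × 3.1 = 47.06 mg/h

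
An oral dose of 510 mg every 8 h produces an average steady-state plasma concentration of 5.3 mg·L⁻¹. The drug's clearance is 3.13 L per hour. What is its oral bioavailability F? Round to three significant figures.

F·D/τ = CL·Css at steady state → F = CL·Css·τ / D.
F = 3.13 × 5.3 × 8 / 510 = 0.260

0.260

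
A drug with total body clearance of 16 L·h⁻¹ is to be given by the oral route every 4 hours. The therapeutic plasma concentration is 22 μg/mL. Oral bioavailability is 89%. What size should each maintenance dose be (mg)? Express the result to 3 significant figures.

1580 mg

D = CL × Css × τ / F = 16.00 × 22 × 4 / 0.89 = 1582 mg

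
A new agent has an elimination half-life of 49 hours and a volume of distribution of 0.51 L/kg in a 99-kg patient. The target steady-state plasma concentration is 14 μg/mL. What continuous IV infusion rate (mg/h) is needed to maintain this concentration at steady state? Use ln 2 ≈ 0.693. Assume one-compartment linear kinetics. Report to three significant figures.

10.0 mg/h

Total Vd = 0.51 × 99 = 50.49 L
CL = ln 2 · Vd / t½ = 0.693 × 50.49 / 49 = 0.7141 L/h
Infusion rate = CL × Css = 0.7141 × 14 = 9.997 mg/h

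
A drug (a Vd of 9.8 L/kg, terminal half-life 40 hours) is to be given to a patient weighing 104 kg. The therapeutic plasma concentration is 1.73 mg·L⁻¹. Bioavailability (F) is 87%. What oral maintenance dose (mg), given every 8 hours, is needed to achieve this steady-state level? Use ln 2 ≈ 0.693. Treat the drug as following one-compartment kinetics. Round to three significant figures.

281 mg

Vd = 9.8 L/kg × 104 kg = 1019 L
CL = 0.693 × Vd / t½ = 0.693 × 1019 / 40 = 17.65 L/h
D = CL × Css × τ / F = 17.65 × 1.73 × 8 / 0.87 = 280.8 mg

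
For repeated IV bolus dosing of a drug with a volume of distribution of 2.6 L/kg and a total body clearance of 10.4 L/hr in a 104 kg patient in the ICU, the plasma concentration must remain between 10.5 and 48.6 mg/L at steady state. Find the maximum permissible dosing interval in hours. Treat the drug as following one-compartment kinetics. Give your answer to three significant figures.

39.8 h

Vd = 2.6 L/kg × 104 kg = 270.4 L
k = CL / Vd = 10.40 / 270.4 = 0.03846 h⁻¹
Between IV bolus doses, concentration decays as C = C₀·e^(−kτ), so C_peak/C_trough = e^(kτ).
τ_max = ln(C_peak/C_trough) / k = ln(48.6/10.5) / 0.03846 = 1.532 / 0.03846 = 39.83 h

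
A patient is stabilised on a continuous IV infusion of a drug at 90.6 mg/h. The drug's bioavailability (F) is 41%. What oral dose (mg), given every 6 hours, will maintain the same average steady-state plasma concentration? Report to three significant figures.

To maintain the same Css, the systemic dosing rate must be unchanged: F·D/τ = infusion rate.
D = rate × τ / F = 90.6 × 6 / 0.41 = 1326 mg

1330 mg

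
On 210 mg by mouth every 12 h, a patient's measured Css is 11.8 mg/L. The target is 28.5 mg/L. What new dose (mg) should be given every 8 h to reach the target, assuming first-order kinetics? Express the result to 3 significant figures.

For first-order elimination, Css ∝ F·D/(CL·τ); F and CL are unchanged, so Css ∝ D/τ.
D₂ = D₁ × (Css,target / Css,current) × (τ₂/τ₁) = 210 × (28.5/11.8) × (8/12) = 338.1 mg

338 mg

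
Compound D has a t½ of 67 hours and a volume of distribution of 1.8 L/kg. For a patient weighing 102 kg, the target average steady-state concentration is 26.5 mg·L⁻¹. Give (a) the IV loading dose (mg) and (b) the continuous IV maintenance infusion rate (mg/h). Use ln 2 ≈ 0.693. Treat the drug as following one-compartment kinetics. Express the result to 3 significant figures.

(a) 4870 mg; (b) 50.3 mg/h

Vd = 1.8 L/kg × 102 kg = 183.6 L
LD = Vd × C = 183.6 × 26.5 = 4865 mg
CL = 0.693 × Vd / t½ = 0.693 × 183.6 / 67 = 1.899 L/h
Infusion rate = CL × Css = 1.899 × 26.5 = 50.32 mg/h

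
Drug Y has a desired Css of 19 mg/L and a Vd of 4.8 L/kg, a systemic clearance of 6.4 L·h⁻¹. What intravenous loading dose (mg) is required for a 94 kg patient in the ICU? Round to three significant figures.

Vd = 4.8 L/kg × 94 kg = 451.2 L
Loading dose depends on Vd (not clearance): it fills the distribution volume.
LD = Vd × C = 451.2 × 19.00 = 8573 mg

8570 mg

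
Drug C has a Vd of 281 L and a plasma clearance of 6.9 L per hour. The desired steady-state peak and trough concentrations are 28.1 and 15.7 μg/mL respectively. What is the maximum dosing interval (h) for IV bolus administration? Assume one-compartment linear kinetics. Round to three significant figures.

23.7 h

k = CL / Vd = 6.900 / 281.0 = 0.02456 h⁻¹
Between IV bolus doses, concentration decays as C = C₀·e^(−kτ), so C_peak/C_trough = e^(kτ).
τ_max = ln(C_peak/C_trough) / k = ln(28.1/15.7) / 0.02456 = 0.5821 / 0.02456 = 23.70 h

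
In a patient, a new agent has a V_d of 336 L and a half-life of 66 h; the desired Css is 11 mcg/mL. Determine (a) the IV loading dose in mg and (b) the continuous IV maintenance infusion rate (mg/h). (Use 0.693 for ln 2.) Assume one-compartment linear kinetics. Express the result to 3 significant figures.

(a) 3700 mg; (b) 38.8 mg/h

LD = Vd × C = 336.0 × 11 = 3696 mg
CL = 0.693 × Vd / t½ = 0.693 × 336.0 / 66 = 3.528 L/h
Infusion rate = CL × Css = 3.528 × 11 = 38.81 mg/h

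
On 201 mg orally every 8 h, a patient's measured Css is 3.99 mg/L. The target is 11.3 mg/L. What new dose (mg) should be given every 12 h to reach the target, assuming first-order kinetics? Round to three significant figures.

For first-order elimination, Css ∝ F·D/(CL·τ); F and CL are unchanged, so Css ∝ D/τ.
D₂ = D₁ × (Css,target / Css,current) × (τ₂/τ₁) = 201 × (11.3/3.99) × (12/8) = 853.9 mg

854 mg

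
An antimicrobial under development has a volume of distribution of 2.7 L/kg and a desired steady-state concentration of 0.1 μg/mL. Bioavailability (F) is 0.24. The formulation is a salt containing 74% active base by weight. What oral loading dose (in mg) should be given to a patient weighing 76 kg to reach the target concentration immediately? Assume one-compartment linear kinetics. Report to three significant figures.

116 mg

Vd(total) = 76 kg × 2.7 L/kg = 205.2 L
LD = Vd × C / F / S = 205.2 × 0.1000 / 0.24 / 0.74 = 115.5 mg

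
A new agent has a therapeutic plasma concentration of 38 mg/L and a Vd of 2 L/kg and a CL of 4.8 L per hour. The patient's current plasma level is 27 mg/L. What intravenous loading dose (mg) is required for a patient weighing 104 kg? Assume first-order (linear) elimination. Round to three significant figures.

Total Vd = 2 × 104 = 208.0 L
LD is governed by Vd — clearance does not enter the loading-dose calculation.
Concentration deficit ΔC = 38 − 27 = 11.00 mg/L
LD = Vd × ΔC = 208.0 × 11.00 = 2288 mg

2290 mg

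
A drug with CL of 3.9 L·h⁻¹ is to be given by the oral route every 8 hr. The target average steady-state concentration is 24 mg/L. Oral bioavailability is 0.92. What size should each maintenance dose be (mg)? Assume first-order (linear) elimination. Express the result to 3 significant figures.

D = CL × Css × τ / F = 3.900 × 24 × 8 / 0.92 = 813.9 mg

814 mg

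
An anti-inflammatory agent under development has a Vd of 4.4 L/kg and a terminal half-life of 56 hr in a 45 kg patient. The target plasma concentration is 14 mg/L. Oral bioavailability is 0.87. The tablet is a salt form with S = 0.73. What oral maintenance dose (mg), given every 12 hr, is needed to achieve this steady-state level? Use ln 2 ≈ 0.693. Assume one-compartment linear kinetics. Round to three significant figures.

Vd = 4.4 L/kg × 45 kg = 198.0 L
CL = 0.693 × Vd / t½ = 0.693 × 198.0 / 56 = 2.450 L/h
D = CL × Css × τ / F / S = 2.450 × 14 × 12 / 0.87 / 0.73 = 648.1 mg

648 mg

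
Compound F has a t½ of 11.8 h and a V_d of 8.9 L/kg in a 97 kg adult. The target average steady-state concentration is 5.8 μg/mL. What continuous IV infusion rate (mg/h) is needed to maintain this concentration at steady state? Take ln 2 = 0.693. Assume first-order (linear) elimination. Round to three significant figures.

Vd(total) = 97 kg × 8.9 L/kg = 863.3 L
k = 0.693/11.8 = 0.05873 h⁻¹, so CL = k·Vd = 0.05873 × 863.3 = 50.70 L/h
Infusion rate = CL × Css = 50.70 × 5.8 = 294.1 mg/h

294 mg/h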